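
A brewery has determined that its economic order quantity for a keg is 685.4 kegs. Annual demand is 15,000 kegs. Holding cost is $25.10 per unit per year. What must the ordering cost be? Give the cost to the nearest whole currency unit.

Squaring Q* = √(2DS/H) gives Q*² = 2DS/H.
From Q* = √(2DS/H): S = Q*²H / (2D) = 685.4² × 25.1 / (2 × 15,000) = 393.0435.

S ≈ $393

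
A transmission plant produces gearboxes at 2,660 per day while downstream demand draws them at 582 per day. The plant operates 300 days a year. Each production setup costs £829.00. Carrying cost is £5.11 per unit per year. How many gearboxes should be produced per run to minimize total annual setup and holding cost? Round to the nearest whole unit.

Annual demand D = 582 × 300 = 174,600.
Production build-up factor (1 − d/p) = 1 − 582/2,660 = 0.7812.
Q* = √(2DS / (H(1 − d/p))) = √(2 × 174,600 × 829 / (5.11 × 0.7812)).
= √(289,486,800 / 3.9919) ≈ 8515.732.

Q* ≈ 8,516 gearboxes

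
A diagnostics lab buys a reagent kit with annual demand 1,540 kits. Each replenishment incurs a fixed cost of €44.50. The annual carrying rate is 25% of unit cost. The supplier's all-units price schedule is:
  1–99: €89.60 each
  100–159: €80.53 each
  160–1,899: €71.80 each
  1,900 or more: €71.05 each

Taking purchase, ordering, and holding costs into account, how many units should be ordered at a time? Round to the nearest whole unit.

Holding cost per unit per year at price C is H = 0.25·C.
For each price level, check whether its EOQ is feasible; otherwise the best quantity at that price is the breakpoint.
EOQ at €89.60 = 78.2 (feasible in tier 1): TC = 1,540×€89.60 + (1,540/78.2)×44.5 + (78.2/2)×0.25×€89.60 = €139,736.18.
EOQ at €80.53 = 82.5 < 100, so use break Q=100: TC = 1,540×€80.53 + (1,540/100.0)×44.5 + (100.0/2)×0.25×€80.53 = €125,708.12.
EOQ at €71.80 = 87.4 < 160, so use break Q=160: TC = 1,540×€71.80 + (1,540/160.0)×44.5 + (160.0/2)×0.25×€71.80 = €112,436.31.
EOQ at €71.05 = 87.8 < 1900, so use break Q=1900: TC = 1,540×€71.05 + (1,540/1900.0)×44.5 + (1900.0/2)×0.25×€71.05 = €126,327.44.
Lowest total cost is €112,436.31 at Q = 160.0.

Q* ≈ 160 kits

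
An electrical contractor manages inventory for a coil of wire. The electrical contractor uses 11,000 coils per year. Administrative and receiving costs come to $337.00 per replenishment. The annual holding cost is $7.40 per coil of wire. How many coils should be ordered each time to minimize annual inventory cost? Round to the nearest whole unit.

EOQ = √(2DS / H) = √(2 × 11,000 × 337 / 7.4).
= √(7,414,000 / 7.4) = √1,001,891.8919 ≈ 1000.945.

Q* ≈ 1,001 coils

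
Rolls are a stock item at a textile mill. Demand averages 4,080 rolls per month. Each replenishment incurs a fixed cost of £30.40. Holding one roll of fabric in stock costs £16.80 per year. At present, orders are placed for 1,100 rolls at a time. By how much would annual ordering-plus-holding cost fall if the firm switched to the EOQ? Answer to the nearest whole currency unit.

Annual demand D = 4,080 × 12 = 48,960.
EOQ = √(2DS/H) = √(2 × 48,960 × 30.4 / 16.8) ≈ 420.94.
Cost at Q* = (D/Q*)S + (Q*/2)H = √(2DSH) ≈ £7,071.75.
Cost at Q = 1,100: (48,960/1,100)×30.4 + (1,100/2)×16.8 = £1,353.08 + £9,240.00 = £10,593.08.
Excess = £10,593.08 − £7,071.75 = £3,521.32.

Extra cost ≈ £3,521 per year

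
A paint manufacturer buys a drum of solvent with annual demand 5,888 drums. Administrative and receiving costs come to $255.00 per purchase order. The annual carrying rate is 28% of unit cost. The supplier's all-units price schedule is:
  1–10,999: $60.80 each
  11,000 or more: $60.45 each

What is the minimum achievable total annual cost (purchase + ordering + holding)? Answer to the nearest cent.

TC* ≈ $365,140.30

Holding cost per unit per year at price C is H = 0.28·C.
For each price level, check whether its EOQ is feasible; otherwise the best quantity at that price is the breakpoint.
EOQ at $60.80 = 420.0 (feasible in tier 1): TC = 5,888×$60.80 + (5,888/420.0)×255 + (420.0/2)×0.28×$60.80 = $365,140.30.
EOQ at $60.45 = 421.2 < 11000, so use break Q=11000: TC = 5,888×$60.45 + (5,888/11000.0)×255 + (11000.0/2)×0.28×$60.45 = $449,159.09.
Lowest total cost among the candidates is at Q = 420.0.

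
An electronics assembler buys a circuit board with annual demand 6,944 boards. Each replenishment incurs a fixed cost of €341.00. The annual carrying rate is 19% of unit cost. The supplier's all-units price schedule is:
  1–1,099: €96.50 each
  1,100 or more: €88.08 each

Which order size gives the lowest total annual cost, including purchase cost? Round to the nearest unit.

Q* ≈ 1,100 boards

Holding cost per unit per year at price C is H = 0.19·C.
Evaluate total cost at each tier's feasible EOQ or, if the EOQ is below the tier, at the tier's minimum quantity.
EOQ at €96.50 = 508.2 (feasible in tier 1): TC = 6,944×€96.50 + (6,944/508.2)×341 + (508.2/2)×0.19×€96.50 = €679,414.32.
EOQ at €88.08 = 532.0 < 1100, so use break Q=1100: TC = 6,944×€88.08 + (6,944/1100.0)×341 + (1100.0/2)×0.19×€88.08 = €622,984.52.
Lowest total cost is €622,984.52 at Q = 1100.0.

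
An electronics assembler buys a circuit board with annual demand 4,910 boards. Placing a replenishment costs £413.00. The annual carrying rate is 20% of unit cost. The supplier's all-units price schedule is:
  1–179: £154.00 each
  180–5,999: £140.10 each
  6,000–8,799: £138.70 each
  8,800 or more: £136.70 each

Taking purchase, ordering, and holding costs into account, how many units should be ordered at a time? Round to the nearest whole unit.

Q* ≈ 380 boards

Holding cost per unit per year at price C is H = 0.20·C.
Evaluate total cost at each tier's feasible EOQ or, if the EOQ is below the tier, at the tier's minimum quantity.
Tier 1 (£154.00): EOQ = 362.9 exceeds tier's upper bound 179, so this tier is dominated.
EOQ at £140.10 = 380.4 (feasible in tier 2): TC = 4,910×£140.10 + (4,910/380.4)×413 + (380.4/2)×0.20×£140.10 = £698,551.19.
EOQ at £138.70 = 382.4 < 6000, so use break Q=6000: TC = 4,910×£138.70 + (4,910/6000.0)×413 + (6000.0/2)×0.20×£138.70 = £764,574.97.
EOQ at £136.70 = 385.2 < 8800, so use break Q=8800: TC = 4,910×£136.70 + (4,910/8800.0)×413 + (8800.0/2)×0.20×£136.70 = £791,723.44.
Lowest total cost is £698,551.19 at Q = 380.4.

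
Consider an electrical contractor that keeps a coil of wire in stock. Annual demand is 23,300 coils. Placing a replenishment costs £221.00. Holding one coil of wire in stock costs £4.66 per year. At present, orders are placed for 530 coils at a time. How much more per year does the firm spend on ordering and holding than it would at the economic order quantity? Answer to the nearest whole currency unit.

Extra cost ≈ £4,023 per year

EOQ = √(2DS/H) = √(2 × 23,300 × 221 / 4.66) ≈ 1486.61.
Cost at Q* = (D/Q*)S + (Q*/2)H = √(2DSH) ≈ £6,927.59.
Cost at Q = 530: (23,300/530)×221 + (530/2)×4.66 = £9,715.66 + £1,234.90 = £10,950.56.
Excess = £10,950.56 − £6,927.59 = £4,022.97.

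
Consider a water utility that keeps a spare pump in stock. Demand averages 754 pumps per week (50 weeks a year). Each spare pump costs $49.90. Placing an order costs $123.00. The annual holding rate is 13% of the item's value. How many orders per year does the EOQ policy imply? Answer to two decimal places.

Annual demand D = 754 × 50 = 37,700.
Holding cost H = 0.13 × $49.90 = $6.4870 per unit per year.
Q* = √(2DS/H) = √(2 × 37,700 × 123 / 6.487) ≈ 1195.68.
Orders per year = D / Q* = 37,700 / 1195.68 ≈ 31.530.

N ≈ 31.53 orders per year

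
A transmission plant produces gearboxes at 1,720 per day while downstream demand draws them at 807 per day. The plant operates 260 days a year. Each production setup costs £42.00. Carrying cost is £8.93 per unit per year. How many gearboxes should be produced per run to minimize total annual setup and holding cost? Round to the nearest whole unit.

Annual demand D = 807 × 260 = 209,820.
Production build-up factor (1 − d/p) = 1 − 807/1,720 = 0.5308.
Q* = √(2DS / (H(1 − d/p))) = √(2 × 209,820 × 42 / (8.93 × 0.5308)).
= √(17,624,880 / 4.7402) ≈ 1928.263.

Q* ≈ 1,928 gearboxes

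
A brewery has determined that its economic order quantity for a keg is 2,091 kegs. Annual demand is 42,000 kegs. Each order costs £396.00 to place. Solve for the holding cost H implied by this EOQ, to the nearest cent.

Squaring Q* = √(2DS/H) gives Q*² = 2DS/H.
From Q* = √(2DS/H): H = 2DS / Q*² = 2 × 42,000 × 396 / 2,091² = 7.6079.

H ≈ £7.61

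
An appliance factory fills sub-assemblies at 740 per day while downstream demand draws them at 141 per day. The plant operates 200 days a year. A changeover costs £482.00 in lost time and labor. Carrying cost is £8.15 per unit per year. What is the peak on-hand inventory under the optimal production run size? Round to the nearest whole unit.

Annual demand D = 141 × 200 = 28,200.
Production build-up factor (1 − d/p) = 1 − 141/740 = 0.8095.
Q* = √(2DS / (H(1 − d/p))) = √(2 × 28,200 × 482 / (8.15 × 0.8095)).
= √(27,184,800 / 6.5971) ≈ 2029.956.
Maximum inventory = Q*(1 − d/p) = 2029.956 × 0.8095 ≈ 1643.167.

I_max ≈ 1,643 sub-assemblies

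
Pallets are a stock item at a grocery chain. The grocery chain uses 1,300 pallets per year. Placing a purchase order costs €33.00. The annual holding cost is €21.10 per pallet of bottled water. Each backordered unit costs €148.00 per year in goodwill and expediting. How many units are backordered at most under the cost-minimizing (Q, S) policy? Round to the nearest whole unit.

S* ≈ 9 pallets

With planned backorders, Q* = √(2DS/H) · √((H+B)/B).
√(2DS/H) = √(2 × 1,300 × 33 / 21.1) = 63.768.
√((H+B)/B) = √((21.1+148)/148) = 1.0689.
Q* ≈ 68.162.
S* = Q* · H/(H+B) = 68.162 × 21.1/169.1 ≈ 8.505.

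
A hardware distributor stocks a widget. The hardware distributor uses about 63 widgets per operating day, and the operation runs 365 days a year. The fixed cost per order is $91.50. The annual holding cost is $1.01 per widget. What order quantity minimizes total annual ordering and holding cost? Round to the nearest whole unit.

Annual demand D = 63 × 365 = 22,995.
EOQ = √(2DS / H) = √(2 × 22,995 × 91.5 / 1.01).
= √(4,208,085 / 1.01) = √4,166,420.7921 ≈ 2041.181.

Q* ≈ 2,041 widgets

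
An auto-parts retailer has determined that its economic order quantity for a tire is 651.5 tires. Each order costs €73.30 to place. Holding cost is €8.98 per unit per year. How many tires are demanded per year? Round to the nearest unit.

Invert the EOQ relation Q*² = 2DS/H.
From Q* = √(2DS/H): D = Q*²H / (2S) = 651.5² × 8.98 / (2 × 73.3) = 25999.872.

D ≈ 26,000 tires per year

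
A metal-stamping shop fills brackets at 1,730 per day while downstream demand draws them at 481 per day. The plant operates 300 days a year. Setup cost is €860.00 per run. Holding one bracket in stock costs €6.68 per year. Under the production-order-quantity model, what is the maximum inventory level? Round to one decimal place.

Annual demand D = 481 × 300 = 144,300.
Production build-up factor (1 − d/p) = 1 − 481/1,730 = 0.7220.
Q* = √(2DS / (H(1 − d/p))) = √(2 × 144,300 × 860 / (6.68 × 0.7220)).
= √(248,196,000 / 4.8227) ≈ 7173.829.
Maximum inventory = Q*(1 − d/p) = 7173.829 × 0.7220 ≈ 5179.255.

I_max ≈ 5,179.3 brackets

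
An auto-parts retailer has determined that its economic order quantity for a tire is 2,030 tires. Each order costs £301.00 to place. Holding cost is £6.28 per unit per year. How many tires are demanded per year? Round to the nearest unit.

D ≈ 42,989 tires per year

The basic EOQ model gives Q* = √(2DS/H); rearrange for the unknown.
From Q* = √(2DS/H): D = Q*²H / (2S) = 2,030² × 6.28 / (2 × 301) = 42988.791.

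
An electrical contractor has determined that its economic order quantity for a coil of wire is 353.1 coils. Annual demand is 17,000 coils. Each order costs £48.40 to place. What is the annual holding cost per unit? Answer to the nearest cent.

Squaring Q* = √(2DS/H) gives Q*² = 2DS/H.
From Q* = √(2DS/H): H = 2DS / Q*² = 2 × 17,000 × 48.4 / 353.1² = 13.1986.

H ≈ £13.20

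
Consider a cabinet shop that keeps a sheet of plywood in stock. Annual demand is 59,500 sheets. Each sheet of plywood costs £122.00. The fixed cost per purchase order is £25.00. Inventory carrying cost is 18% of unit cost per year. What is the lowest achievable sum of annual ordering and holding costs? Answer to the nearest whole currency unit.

Holding cost H = 0.18 × £122.00 = £21.9600 per unit per year.
The optimal lot size = √(2DS/H) = √(2 × 59,500 × 25 / 21.96) ≈ 368.07.
At the optimum the two cost components are equal, so total cost = 2·(Q*/2)H = Q*·H.
Minimum total = √(2DSH) = √(2 × 59,500 × 25 × 21.96) ≈ 8082.759.

TC* ≈ £8,083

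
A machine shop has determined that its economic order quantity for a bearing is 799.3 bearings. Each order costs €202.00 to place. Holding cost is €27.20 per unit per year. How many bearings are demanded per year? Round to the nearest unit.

Invert the EOQ relation Q*² = 2DS/H.
From Q* = √(2DS/H): D = Q*²H / (2S) = 799.3² × 27.2 / (2 × 202) = 43013.736.

D ≈ 43,014 bearings per year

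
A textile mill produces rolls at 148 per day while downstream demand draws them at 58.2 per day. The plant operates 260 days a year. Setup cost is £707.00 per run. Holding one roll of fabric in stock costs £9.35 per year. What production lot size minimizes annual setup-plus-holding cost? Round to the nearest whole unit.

Annual demand D = 58.2 × 260 = 15,132.
Production build-up factor (1 − d/p) = 1 − 58.2/148 = 0.6068.
Q* = √(2DS / (H(1 − d/p))) = √(2 × 15,132 × 707 / (9.35 × 0.6068)).
= √(21,396,648 / 5.6732) ≈ 1942.047.

Q* ≈ 1,942 rolls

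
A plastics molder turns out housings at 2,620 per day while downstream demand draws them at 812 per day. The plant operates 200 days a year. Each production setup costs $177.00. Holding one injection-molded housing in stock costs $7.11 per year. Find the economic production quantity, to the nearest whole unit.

Annual demand D = 812 × 200 = 162,400.
Production build-up factor (1 − d/p) = 1 − 812/2,620 = 0.6901.
Q* = √(2DS / (H(1 − d/p))) = √(2 × 162,400 × 177 / (7.11 × 0.6901)).
= √(57,489,600 / 4.9064) ≈ 3423.034.

Q* ≈ 3,423 housings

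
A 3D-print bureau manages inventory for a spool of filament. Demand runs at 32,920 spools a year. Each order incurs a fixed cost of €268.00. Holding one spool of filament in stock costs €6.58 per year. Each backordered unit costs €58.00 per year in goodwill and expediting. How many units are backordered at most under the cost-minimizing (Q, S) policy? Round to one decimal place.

With planned backorders, Q* = √(2DS/H) · √((H+B)/B).
√(2DS/H) = √(2 × 32,920 × 268 / 6.58) = 1637.568.
√((H+B)/B) = √((6.58+58)/58) = 1.0552.
Q* ≈ 1727.963.
S* = Q* · H/(H+B) = 1727.963 × 6.58/64.58 ≈ 176.061.

S* ≈ 176.1 spools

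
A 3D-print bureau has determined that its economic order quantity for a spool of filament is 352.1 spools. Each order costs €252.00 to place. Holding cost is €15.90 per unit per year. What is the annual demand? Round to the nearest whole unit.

D ≈ 3,911 spools per year

Invert the EOQ relation Q*² = 2DS/H.
From Q* = √(2DS/H): D = Q*²H / (2S) = 352.1² × 15.9 / (2 × 252) = 3911.097.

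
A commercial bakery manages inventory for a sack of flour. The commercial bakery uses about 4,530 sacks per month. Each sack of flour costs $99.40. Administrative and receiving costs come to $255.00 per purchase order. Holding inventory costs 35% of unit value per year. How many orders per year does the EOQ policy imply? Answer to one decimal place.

N ≈ 60.9 orders per year

Annual demand D = 4,530 × 12 = 54,360.
Holding cost H = 0.35 × $99.40 = $34.7900 per unit per year.
The optimal lot size = √(2DS/H) = √(2 × 54,360 × 255 / 34.79) ≈ 892.68.
Orders per year = D / Q* = 54,360 / 892.68 ≈ 60.895.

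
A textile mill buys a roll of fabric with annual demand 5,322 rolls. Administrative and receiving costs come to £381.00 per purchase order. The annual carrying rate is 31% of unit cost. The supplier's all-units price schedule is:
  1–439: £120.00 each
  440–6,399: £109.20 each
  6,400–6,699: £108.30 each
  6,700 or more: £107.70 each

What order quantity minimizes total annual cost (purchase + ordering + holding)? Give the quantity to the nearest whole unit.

Holding cost per unit per year at price C is H = 0.31·C.
Candidates are each tier's EOQ (if it falls in that tier) and each price-break quantity.
EOQ at £120.00 = 330.2 (feasible in tier 1): TC = 5,322×£120.00 + (5,322/330.2)×381 + (330.2/2)×0.31×£120.00 = £650,922.49.
EOQ at £109.20 = 346.1 < 440, so use break Q=440: TC = 5,322×£109.20 + (5,322/440.0)×381 + (440.0/2)×0.31×£109.20 = £593,218.21.
EOQ at £108.30 = 347.6 < 6400, so use break Q=6400: TC = 5,322×£108.30 + (5,322/6400.0)×381 + (6400.0/2)×0.31×£108.30 = £684,123.03.
EOQ at £107.70 = 348.5 < 6700, so use break Q=6700: TC = 5,322×£107.70 + (5,322/6700.0)×381 + (6700.0/2)×0.31×£107.70 = £685,328.49.
Lowest total cost is £593,218.21 at Q = 440.0.

Q* ≈ 440 rolls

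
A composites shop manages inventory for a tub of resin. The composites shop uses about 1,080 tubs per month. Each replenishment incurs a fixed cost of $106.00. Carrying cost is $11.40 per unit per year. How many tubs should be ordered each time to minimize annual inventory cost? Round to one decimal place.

Annual demand D = 1,080 × 12 = 12,960.
EOQ = √(2DS / H) = √(2 × 12,960 × 106 / 11.4).
= √(2,747,520 / 11.4) = √241,010.5263 ≈ 490.928.

Q* ≈ 490.9 tubs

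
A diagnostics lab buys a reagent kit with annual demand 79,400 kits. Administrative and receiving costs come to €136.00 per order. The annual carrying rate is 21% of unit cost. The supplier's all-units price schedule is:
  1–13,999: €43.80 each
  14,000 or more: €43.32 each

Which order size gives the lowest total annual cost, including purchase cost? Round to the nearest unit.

Holding cost per unit per year at price C is H = 0.21·C.
Candidates are each tier's EOQ (if it falls in that tier) and each price-break quantity.
EOQ at €43.80 = 1532.3 (feasible in tier 1): TC = 79,400×€43.80 + (79,400/1532.3)×136 + (1532.3/2)×0.21×€43.80 = €3,491,814.23.
EOQ at €43.32 = 1540.8 < 14000, so use break Q=14000: TC = 79,400×€43.32 + (79,400/14000.0)×136 + (14000.0/2)×0.21×€43.32 = €3,504,059.71.
Lowest total cost is €3,491,814.23 at Q = 1532.3.

Q* ≈ 1,532 kits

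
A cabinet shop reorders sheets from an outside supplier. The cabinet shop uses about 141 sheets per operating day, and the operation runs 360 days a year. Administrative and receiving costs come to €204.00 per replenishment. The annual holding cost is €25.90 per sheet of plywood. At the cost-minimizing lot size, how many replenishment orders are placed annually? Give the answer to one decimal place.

N ≈ 56.8 orders per year

Annual demand D = 141 × 360 = 50,760.
EOQ = √(2DS/H) = √(2 × 50,760 × 204 / 25.9) ≈ 894.21.
Orders per year = D / Q* = 50,760 / 894.21 ≈ 56.765.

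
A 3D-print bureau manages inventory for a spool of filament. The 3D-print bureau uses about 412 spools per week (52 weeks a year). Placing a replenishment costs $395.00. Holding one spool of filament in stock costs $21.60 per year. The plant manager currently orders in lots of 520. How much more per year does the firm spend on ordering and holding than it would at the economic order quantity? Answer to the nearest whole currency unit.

Annual demand D = 412 × 52 = 21,424.
EOQ = √(2DS/H) = √(2 × 21,424 × 395 / 21.6) ≈ 885.19.
Cost at Q* = (D/Q*)S + (Q*/2)H = √(2DSH) ≈ $19,120.12.
Cost at Q = 520: (21,424/520)×395 + (520/2)×21.6 = $16,274.00 + $5,616.00 = $21,890.00.
Excess = $21,890.00 − $19,120.12 = $2,769.88.

Extra cost ≈ $2,770 per year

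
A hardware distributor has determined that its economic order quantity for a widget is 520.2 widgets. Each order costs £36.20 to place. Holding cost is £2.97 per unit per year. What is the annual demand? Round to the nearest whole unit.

D ≈ 11,101 widgets per year

Squaring Q* = √(2DS/H) gives Q*² = 2DS/H.
From Q* = √(2DS/H): D = Q*²H / (2S) = 520.2² × 2.97 / (2 × 36.2) = 11100.910.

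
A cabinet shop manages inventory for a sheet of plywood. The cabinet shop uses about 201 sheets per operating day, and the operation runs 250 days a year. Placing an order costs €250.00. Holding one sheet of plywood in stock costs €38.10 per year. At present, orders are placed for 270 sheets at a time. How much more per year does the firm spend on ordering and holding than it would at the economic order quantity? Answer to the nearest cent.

Annual demand D = 201 × 250 = 50,250.
EOQ = √(2DS/H) = √(2 × 50,250 × 250 / 38.1) ≈ 812.06.
Cost at Q* = (D/Q*)S + (Q*/2)H = √(2DSH) ≈ €30,939.66.
Cost at Q = 270: (50,250/270)×250 + (270/2)×38.1 = €46,527.78 + €5,143.50 = €51,671.28.
Excess = €51,671.28 − €30,939.66 = €20,731.62.

Extra cost ≈ €20,731.62 per year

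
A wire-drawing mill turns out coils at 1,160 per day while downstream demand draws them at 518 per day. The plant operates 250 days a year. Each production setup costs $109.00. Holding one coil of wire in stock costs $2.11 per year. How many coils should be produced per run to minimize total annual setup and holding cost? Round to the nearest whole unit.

Q* ≈ 4,917 coils

Annual demand D = 518 × 250 = 129,500.
Production build-up factor (1 − d/p) = 1 − 518/1,160 = 0.5534.
Q* = √(2DS / (H(1 − d/p))) = √(2 × 129,500 × 109 / (2.11 × 0.5534)).
= √(28,231,000 / 1.1678) ≈ 4916.810.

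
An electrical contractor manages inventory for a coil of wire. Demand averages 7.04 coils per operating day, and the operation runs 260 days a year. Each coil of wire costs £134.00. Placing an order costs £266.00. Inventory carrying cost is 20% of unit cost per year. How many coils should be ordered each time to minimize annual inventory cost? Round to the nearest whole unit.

Annual demand D = 7.04 × 260 = 1,830.4.
Holding cost H = 0.20 × £134.00 = £26.8000 per unit per year.
EOQ = √(2DS / H) = √(2 × 1,830.4 × 266 / 26.8).
= √(973,772.8 / 26.8) = √36,334.806 ≈ 190.617.

Q* ≈ 191 coils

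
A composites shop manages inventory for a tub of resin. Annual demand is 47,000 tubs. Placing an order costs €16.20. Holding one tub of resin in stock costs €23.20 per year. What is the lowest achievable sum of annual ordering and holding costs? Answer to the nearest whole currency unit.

The optimal lot size = √(2DS/H) = √(2 × 47,000 × 16.2 / 23.2) ≈ 256.20.
At Q*, ordering cost (D/Q*)S equals holding cost (Q*/2)H, each = √(DSH/2).
Minimum total = √(2DSH) = √(2 × 47,000 × 16.2 × 23.2) ≈ 5943.817.

TC* ≈ €5,944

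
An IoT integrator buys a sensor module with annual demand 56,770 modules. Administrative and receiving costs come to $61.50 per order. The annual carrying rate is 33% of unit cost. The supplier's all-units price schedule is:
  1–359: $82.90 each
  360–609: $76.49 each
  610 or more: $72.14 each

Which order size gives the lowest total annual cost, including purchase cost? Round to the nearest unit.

Holding cost per unit per year at price C is H = 0.33·C.
For each price level, check whether its EOQ is feasible; otherwise the best quantity at that price is the breakpoint.
Tier 1 ($82.90): EOQ = 505.2 exceeds tier's upper bound 359, so this tier is dominated.
EOQ at $76.49 = 526.0 (feasible in tier 2): TC = 56,770×$76.49 + (56,770/526.0)×61.5 + (526.0/2)×0.33×$76.49 = $4,355,613.42.
EOQ at $72.14 = 541.6 < 610, so use break Q=610: TC = 56,770×$72.14 + (56,770/610.0)×61.5 + (610.0/2)×0.33×$72.14 = $4,108,372.22.
Lowest total cost is $4,108,372.22 at Q = 610.0.

Q* ≈ 610 modules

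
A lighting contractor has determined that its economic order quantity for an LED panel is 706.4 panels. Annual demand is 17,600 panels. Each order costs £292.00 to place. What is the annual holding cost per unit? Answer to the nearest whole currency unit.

Squaring Q* = √(2DS/H) gives Q*² = 2DS/H.
From Q* = √(2DS/H): H = 2DS / Q*² = 2 × 17,600 × 292 / 706.4² = 20.5980.

H ≈ £21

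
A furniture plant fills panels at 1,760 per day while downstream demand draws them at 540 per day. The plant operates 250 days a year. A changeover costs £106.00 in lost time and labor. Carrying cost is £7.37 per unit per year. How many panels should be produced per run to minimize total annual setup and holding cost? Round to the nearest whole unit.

Q* ≈ 2,367 panels

Annual demand D = 540 × 250 = 135,000.
Production build-up factor (1 − d/p) = 1 − 540/1,760 = 0.6932.
Q* = √(2DS / (H(1 − d/p))) = √(2 × 135,000 × 106 / (7.37 × 0.6932)).
= √(28,620,000 / 5.1087) ≈ 2366.887.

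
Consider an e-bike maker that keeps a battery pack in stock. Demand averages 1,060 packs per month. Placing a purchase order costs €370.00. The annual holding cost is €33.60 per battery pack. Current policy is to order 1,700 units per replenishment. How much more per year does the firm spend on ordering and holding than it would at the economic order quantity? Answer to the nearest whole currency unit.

Extra cost ≈ €13,544 per year

Annual demand D = 1,060 × 12 = 12,720.
EOQ = √(2DS/H) = √(2 × 12,720 × 370 / 33.6) ≈ 529.29.
Cost at Q* = (D/Q*)S + (Q*/2)H = √(2DSH) ≈ €17,783.98.
Cost at Q = 1,700: (12,720/1,700)×370 + (1,700/2)×33.6 = €2,768.47 + €28,560.00 = €31,328.47.
Excess = €31,328.47 − €17,783.98 = €13,544.49.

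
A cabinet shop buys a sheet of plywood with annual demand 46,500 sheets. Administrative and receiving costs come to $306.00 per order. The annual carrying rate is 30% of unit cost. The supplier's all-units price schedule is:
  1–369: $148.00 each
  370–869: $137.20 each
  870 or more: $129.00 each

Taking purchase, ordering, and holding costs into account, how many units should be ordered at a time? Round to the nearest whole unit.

Holding cost per unit per year at price C is H = 0.30·C.
Evaluate total cost at each tier's feasible EOQ or, if the EOQ is below the tier, at the tier's minimum quantity.
Tier 1 ($148.00): EOQ = 800.6 exceeds tier's upper bound 369, so this tier is dominated.
EOQ at $137.20 = 831.5 (feasible in tier 2): TC = 46,500×$137.20 + (46,500/831.5)×306 + (831.5/2)×0.30×$137.20 = $6,414,024.72.
EOQ at $129.00 = 857.5 < 870, so use break Q=870: TC = 46,500×$129.00 + (46,500/870.0)×306 + (870.0/2)×0.30×$129.00 = $6,031,689.67.
Lowest total cost is $6,031,689.67 at Q = 870.0.

Q* ≈ 870 sheets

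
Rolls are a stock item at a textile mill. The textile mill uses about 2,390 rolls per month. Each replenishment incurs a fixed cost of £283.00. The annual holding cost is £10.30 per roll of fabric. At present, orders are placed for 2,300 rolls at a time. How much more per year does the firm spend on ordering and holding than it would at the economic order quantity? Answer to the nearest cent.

Extra cost ≈ £2,443.35 per year

Annual demand D = 2,390 × 12 = 28,680.
EOQ = √(2DS/H) = √(2 × 28,680 × 283 / 10.3) ≈ 1255.39.
Cost at Q* = (D/Q*)S + (Q*/2)H = √(2DSH) ≈ £12,930.53.
Cost at Q = 2,300: (28,680/2,300)×283 + (2,300/2)×10.3 = £3,528.89 + £11,845.00 = £15,373.89.
Excess = £15,373.89 − £12,930.53 = £2,443.35.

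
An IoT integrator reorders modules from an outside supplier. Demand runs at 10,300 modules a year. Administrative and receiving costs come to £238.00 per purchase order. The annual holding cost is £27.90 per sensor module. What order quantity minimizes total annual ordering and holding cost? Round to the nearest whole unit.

Q* ≈ 419 modules

EOQ = √(2DS / H) = √(2 × 10,300 × 238 / 27.9).
= √(4,902,800 / 27.9) = √175,727.5986 ≈ 419.199.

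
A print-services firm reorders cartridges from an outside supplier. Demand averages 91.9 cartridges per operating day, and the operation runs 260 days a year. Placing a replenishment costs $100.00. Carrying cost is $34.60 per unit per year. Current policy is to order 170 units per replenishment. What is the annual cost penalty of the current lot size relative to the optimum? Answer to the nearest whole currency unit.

Extra cost ≈ $4,138 per year

Annual demand D = 91.9 × 260 = 23,894.
EOQ = √(2DS/H) = √(2 × 23,894 × 100 / 34.6) ≈ 371.64.
Cost at Q* = (D/Q*)S + (Q*/2)H = √(2DSH) ≈ $12,858.71.
Cost at Q = 170: (23,894/170)×100 + (170/2)×34.6 = $14,055.29 + $2,941.00 = $16,996.29.
Excess = $16,996.29 − $12,858.71 = $4,137.58.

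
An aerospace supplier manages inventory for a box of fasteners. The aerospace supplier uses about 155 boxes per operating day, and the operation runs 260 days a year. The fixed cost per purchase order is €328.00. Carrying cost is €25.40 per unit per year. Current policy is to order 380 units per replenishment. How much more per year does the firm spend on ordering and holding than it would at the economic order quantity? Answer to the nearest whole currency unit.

Annual demand D = 155 × 260 = 40,300.
EOQ = √(2DS/H) = √(2 × 40,300 × 328 / 25.4) ≈ 1020.21.
Cost at Q* = (D/Q*)S + (Q*/2)H = √(2DSH) ≈ €25,913.22.
Cost at Q = 380: (40,300/380)×328 + (380/2)×25.4 = €34,785.26 + €4,826.00 = €39,611.26.
Excess = €39,611.26 − €25,913.22 = €13,698.05.

Extra cost ≈ €13,698 per year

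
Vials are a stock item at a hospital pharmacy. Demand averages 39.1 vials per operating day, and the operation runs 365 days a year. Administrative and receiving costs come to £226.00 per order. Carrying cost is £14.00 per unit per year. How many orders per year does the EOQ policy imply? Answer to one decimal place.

N ≈ 21.0 orders per year

Annual demand D = 39.1 × 365 = 14,271.5.
The optimal lot size = √(2DS/H) = √(2 × 14,271.5 × 226 / 14) ≈ 678.80.
Orders per year = D / Q* = 14,271.5 / 678.80 ≈ 21.025.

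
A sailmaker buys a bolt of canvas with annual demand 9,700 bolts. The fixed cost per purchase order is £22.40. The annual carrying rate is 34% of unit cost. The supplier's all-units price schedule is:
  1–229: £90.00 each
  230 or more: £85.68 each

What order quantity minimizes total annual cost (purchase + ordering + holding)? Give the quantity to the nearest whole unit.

Q* ≈ 230 bolts

Holding cost per unit per year at price C is H = 0.34·C.
Evaluate total cost at each tier's feasible EOQ or, if the EOQ is below the tier, at the tier's minimum quantity.
EOQ at £90.00 = 119.2 (feasible in tier 1): TC = 9,700×£90.00 + (9,700/119.2)×22.4 + (119.2/2)×0.34×£90.00 = £876,646.58.
EOQ at £85.68 = 122.1 < 230, so use break Q=230: TC = 9,700×£85.68 + (9,700/230.0)×22.4 + (230.0/2)×0.34×£85.68 = £835,390.78.
Lowest total cost is £835,390.78 at Q = 230.0.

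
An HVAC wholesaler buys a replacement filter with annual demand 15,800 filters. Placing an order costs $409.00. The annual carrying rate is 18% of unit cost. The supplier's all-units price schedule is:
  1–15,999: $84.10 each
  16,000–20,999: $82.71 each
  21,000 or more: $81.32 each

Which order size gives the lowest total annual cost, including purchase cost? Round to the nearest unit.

Holding cost per unit per year at price C is H = 0.18·C.
Evaluate total cost at each tier's feasible EOQ or, if the EOQ is below the tier, at the tier's minimum quantity.
EOQ at $84.10 = 924.0 (feasible in tier 1): TC = 15,800×$84.10 + (15,800/924.0)×409 + (924.0/2)×0.18×$84.10 = $1,342,767.48.
EOQ at $82.71 = 931.7 < 16000, so use break Q=16000: TC = 15,800×$82.71 + (15,800/16000.0)×409 + (16000.0/2)×0.18×$82.71 = $1,426,324.29.
EOQ at $81.32 = 939.7 < 21000, so use break Q=21000: TC = 15,800×$81.32 + (15,800/21000.0)×409 + (21000.0/2)×0.18×$81.32 = $1,438,858.52.
Lowest total cost is $1,342,767.48 at Q = 924.0.

Q* ≈ 924 filters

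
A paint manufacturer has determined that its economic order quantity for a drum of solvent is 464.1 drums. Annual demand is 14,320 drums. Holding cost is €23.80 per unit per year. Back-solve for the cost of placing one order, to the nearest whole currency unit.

Squaring Q* = √(2DS/H) gives Q*² = 2DS/H.
From Q* = √(2DS/H): S = Q*²H / (2D) = 464.1² × 23.8 / (2 × 14,320) = 178.9893.

S ≈ €179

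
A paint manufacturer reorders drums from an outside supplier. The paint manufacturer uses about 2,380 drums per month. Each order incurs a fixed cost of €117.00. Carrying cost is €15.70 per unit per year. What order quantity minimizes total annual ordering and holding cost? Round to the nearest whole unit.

Q* ≈ 652 drums

Annual demand D = 2,380 × 12 = 28,560.
EOQ = √(2DS / H) = √(2 × 28,560 × 117 / 15.7).
= √(6,683,040 / 15.7) = √425,671.3376 ≈ 652.435.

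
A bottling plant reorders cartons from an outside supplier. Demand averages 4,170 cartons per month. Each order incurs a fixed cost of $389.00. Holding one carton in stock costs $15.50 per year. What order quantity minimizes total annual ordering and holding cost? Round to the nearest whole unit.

Annual demand D = 4,170 × 12 = 50,040.
EOQ = √(2DS / H) = √(2 × 50,040 × 389 / 15.5).
= √(38,931,120 / 15.5) = √2,511,685.1613 ≈ 1584.830.

Q* ≈ 1,585 cartons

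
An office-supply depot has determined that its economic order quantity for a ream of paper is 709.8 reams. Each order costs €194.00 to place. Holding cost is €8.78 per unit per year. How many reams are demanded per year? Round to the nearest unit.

D ≈ 11,401 reams per year

Invert the EOQ relation Q*² = 2DS/H.
From Q* = √(2DS/H): D = Q*²H / (2S) = 709.8² × 8.78 / (2 × 194) = 11400.786.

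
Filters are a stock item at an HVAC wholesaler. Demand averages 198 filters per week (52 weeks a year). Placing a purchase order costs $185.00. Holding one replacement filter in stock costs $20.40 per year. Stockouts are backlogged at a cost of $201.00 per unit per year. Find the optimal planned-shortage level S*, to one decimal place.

S* ≈ 41.8 filters

Annual demand D = 198 × 52 = 10,296.
With planned backorders, Q* = √(2DS/H) · √((H+B)/B).
√(2DS/H) = √(2 × 10,296 × 185 / 20.4) = 432.136.
√((H+B)/B) = √((20.4+201)/201) = 1.0495.
Q* ≈ 453.535.
S* = Q* · H/(H+B) = 453.535 × 20.4/221.4 ≈ 41.789.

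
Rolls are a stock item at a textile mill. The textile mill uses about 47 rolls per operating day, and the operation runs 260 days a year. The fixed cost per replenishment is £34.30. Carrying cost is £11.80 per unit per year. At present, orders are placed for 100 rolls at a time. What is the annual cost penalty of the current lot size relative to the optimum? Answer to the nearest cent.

Annual demand D = 47 × 260 = 12,220.
EOQ = √(2DS/H) = √(2 × 12,220 × 34.3 / 11.8) ≈ 266.54.
Cost at Q* = (D/Q*)S + (Q*/2)H = √(2DSH) ≈ £3,145.13.
Cost at Q = 100: (12,220/100)×34.3 + (100/2)×11.8 = £4,191.46 + £590.00 = £4,781.46.
Excess = £4,781.46 − £3,145.13 = £1,636.33.

Extra cost ≈ £1,636.33 per year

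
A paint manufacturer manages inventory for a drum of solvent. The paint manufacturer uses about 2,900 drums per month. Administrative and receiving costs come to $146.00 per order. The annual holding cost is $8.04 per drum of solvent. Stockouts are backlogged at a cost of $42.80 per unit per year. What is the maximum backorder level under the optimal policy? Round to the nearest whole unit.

Annual demand D = 2,900 × 12 = 34,800.
With planned backorders, Q* = √(2DS/H) · √((H+B)/B).
√(2DS/H) = √(2 × 34,800 × 146 / 8.04) = 1124.224.
√((H+B)/B) = √((8.04+42.8)/42.8) = 1.0899.
Q* ≈ 1225.276.
S* = Q* · H/(H+B) = 1225.276 × 8.04/50.84 ≈ 193.769.

S* ≈ 194 drums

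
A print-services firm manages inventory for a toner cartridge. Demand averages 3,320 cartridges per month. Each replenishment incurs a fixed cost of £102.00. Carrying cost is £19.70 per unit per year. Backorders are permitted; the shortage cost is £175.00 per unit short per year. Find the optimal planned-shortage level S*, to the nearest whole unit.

Annual demand D = 3,320 × 12 = 39,840.
With planned backorders, Q* = √(2DS/H) · √((H+B)/B).
√(2DS/H) = √(2 × 39,840 × 102 / 19.7) = 642.305.
√((H+B)/B) = √((19.7+175)/175) = 1.0548.
Q* ≈ 677.494.
S* = Q* · H/(H+B) = 677.494 × 19.7/194.7 ≈ 68.550.

S* ≈ 69 cartridges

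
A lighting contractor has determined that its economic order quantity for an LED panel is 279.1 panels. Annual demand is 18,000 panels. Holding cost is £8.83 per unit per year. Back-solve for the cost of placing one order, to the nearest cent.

Invert the EOQ relation Q*² = 2DS/H.
From Q* = √(2DS/H): S = Q*²H / (2D) = 279.1² × 8.83 / (2 × 18,000) = 19.1064.

S ≈ £19.11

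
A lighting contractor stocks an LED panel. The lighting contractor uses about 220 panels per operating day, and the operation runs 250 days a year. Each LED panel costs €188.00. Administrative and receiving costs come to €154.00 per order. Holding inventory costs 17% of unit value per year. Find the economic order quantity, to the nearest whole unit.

Annual demand D = 220 × 250 = 55,000.
Holding cost H = 0.17 × €188.00 = €31.9600 per unit per year.
EOQ = √(2DS / H) = √(2 × 55,000 × 154 / 31.96).
= √(16,940,000 / 31.96) = √530,037.5469 ≈ 728.037.

Q* ≈ 728 panels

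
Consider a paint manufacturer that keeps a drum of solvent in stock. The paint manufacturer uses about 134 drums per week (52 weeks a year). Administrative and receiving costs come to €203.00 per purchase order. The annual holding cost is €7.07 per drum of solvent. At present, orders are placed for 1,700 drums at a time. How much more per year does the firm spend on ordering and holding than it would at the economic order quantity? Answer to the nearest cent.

Extra cost ≈ €2,369.30 per year

Annual demand D = 134 × 52 = 6,968.
EOQ = √(2DS/H) = √(2 × 6,968 × 203 / 7.07) ≈ 632.57.
Cost at Q* = (D/Q*)S + (Q*/2)H = √(2DSH) ≈ €4,472.26.
Cost at Q = 1,700: (6,968/1,700)×203 + (1,700/2)×7.07 = €832.06 + €6,009.50 = €6,841.56.
Excess = €6,841.56 − €4,472.26 = €2,369.30.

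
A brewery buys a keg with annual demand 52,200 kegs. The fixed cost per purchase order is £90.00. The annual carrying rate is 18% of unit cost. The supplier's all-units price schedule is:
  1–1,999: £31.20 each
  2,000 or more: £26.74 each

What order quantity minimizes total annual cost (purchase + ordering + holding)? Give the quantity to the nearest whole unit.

Holding cost per unit per year at price C is H = 0.18·C.
Candidates are each tier's EOQ (if it falls in that tier) and each price-break quantity.
EOQ at £31.20 = 1293.5 (feasible in tier 1): TC = 52,200×£31.20 + (52,200/1293.5)×90 + (1293.5/2)×0.18×£31.20 = £1,635,904.15.
EOQ at £26.74 = 1397.2 < 2000, so use break Q=2000: TC = 52,200×£26.74 + (52,200/2000.0)×90 + (2000.0/2)×0.18×£26.74 = £1,402,990.20.
Lowest total cost is £1,402,990.20 at Q = 2000.0.

Q* ≈ 2,000 kegs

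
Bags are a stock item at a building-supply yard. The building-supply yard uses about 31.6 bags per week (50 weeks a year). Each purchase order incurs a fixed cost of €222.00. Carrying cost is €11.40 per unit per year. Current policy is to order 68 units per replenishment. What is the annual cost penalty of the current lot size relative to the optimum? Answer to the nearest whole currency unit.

Extra cost ≈ €2,718 per year

Annual demand D = 31.6 × 50 = 1,580.
EOQ = √(2DS/H) = √(2 × 1,580 × 222 / 11.4) ≈ 248.07.
Cost at Q* = (D/Q*)S + (Q*/2)H = √(2DSH) ≈ €2,827.95.
Cost at Q = 68: (1,580/68)×222 + (68/2)×11.4 = €5,158.24 + €387.60 = €5,545.84.
Excess = €5,545.84 − €2,827.95 = €2,717.88.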